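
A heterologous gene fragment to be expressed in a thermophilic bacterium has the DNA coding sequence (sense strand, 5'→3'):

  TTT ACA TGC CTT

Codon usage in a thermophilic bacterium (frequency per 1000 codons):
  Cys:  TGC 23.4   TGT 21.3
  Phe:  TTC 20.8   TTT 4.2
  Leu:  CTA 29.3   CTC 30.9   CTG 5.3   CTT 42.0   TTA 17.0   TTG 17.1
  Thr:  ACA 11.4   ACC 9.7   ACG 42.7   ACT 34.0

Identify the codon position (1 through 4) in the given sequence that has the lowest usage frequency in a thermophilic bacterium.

Codon 1 TTT (Phe): 4.2 per 1000.
Codon 2 ACA (Thr): 11.4 per 1000.
Codon 3 TGC (Cys): 23.4 per 1000.
Codon 4 CTT (Leu): 42.0 per 1000.
Lowest frequency is 4.2 at codon 1.

1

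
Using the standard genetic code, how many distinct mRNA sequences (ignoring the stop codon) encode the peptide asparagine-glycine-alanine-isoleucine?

Asn: 2 codons.
Gly: 4 codons.
Ala: 4 codons.
Ile: 3 codons.
2 × 4 × 4 × 3 = 96.

96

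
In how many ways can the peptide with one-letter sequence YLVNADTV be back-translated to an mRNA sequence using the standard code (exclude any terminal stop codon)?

12288

Tyr: 2 codons.
Leu: 6 codons.
Val: 4 codons.
Asn: 2 codons.
Ala: 4 codons.
Asp: 2 codons.
Thr: 4 codons.
Val: 4 codons.
2 × 6 × 4 × 2 × 4 × 2 × 4 × 4 = 12288.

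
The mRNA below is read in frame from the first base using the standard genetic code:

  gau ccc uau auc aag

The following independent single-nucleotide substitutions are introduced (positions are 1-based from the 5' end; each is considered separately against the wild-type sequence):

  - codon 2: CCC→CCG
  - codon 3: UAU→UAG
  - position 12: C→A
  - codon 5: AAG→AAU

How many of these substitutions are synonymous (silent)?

Codon 2: CCC (Pro) → CCG (Pro) — synonymous.
Codon 3: UAU (Tyr) → UAG (Stop) — nonsense.
Codon 4: AUC (Ile) → AUA (Ile) — synonymous.
Codon 5: AAG (Lys) → AAU (Asn) — missense.
Synonymous: 2 of 4.

2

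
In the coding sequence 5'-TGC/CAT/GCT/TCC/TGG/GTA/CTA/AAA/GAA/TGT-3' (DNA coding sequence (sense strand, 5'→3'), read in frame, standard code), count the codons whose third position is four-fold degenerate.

Codon 1 TGC (Cys): third position 2-fold.
Codon 2 CAT (His): third position 2-fold.
Codon 3 GCT (Ala): third position 4-fold.
Codon 4 TCC (Ser): third position 4-fold.
Codon 5 TGG (Trp): third position 1-fold.
Codon 6 GTA (Val): third position 4-fold.
Codon 7 CTA (Leu): third position 4-fold.
Codon 8 AAA (Lys): third position 2-fold.
Codon 9 GAA (Glu): third position 2-fold.
Codon 10 TGT (Cys): third position 2-fold.
Four-fold degenerate third positions: 4.

4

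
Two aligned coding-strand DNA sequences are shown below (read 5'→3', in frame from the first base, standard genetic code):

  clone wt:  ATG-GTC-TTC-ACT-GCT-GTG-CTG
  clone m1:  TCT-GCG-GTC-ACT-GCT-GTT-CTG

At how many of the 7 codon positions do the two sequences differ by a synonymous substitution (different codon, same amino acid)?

1

Codon 1: ATG Met / TCT Ser — nonsynonymous.
Codon 2: GTC Val / GCG Ala — nonsynonymous.
Codon 3: TTC Phe / GTC Val — nonsynonymous.
Codon 4: ACT Thr / ACT Thr — identical.
Codon 5: GCT Ala / GCT Ala — identical.
Codon 6: GTG Val / GTT Val — synonymous.
Codon 7: CTG Leu / CTG Leu — identical.
Synonymous differences: 1.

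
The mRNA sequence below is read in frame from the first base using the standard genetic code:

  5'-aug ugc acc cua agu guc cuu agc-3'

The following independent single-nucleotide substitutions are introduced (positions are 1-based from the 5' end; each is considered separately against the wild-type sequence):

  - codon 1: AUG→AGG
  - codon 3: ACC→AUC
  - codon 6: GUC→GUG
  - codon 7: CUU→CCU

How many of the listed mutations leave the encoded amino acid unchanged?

1

Codon 1: AUG (Met) → AGG (Arg) — missense.
Codon 3: ACC (Thr) → AUC (Ile) — missense.
Codon 6: GUC (Val) → GUG (Val) — synonymous.
Codon 7: CUU (Leu) → CCU (Pro) — missense.
Synonymous: 1 of 4.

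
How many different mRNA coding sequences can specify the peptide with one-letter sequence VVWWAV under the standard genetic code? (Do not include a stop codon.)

256

Val: 4 codons.
Val: 4 codons.
Trp: 1 codon.
Trp: 1 codon.
Ala: 4 codons.
Val: 4 codons.
4 × 4 × 1 × 1 × 4 × 4 = 256.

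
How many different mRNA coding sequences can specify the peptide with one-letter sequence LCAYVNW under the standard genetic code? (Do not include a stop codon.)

768

Leu: 6 codons.
Cys: 2 codons.
Ala: 4 codons.
Tyr: 2 codons.
Val: 4 codons.
Asn: 2 codons.
Trp: 1 codon.
6 × 2 × 4 × 2 × 4 × 2 × 1 = 768.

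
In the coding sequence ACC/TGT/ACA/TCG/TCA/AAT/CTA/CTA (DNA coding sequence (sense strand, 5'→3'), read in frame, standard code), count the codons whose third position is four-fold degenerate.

6

Codon 1 ACC (Thr): third position 4-fold.
Codon 2 TGT (Cys): third position 2-fold.
Codon 3 ACA (Thr): third position 4-fold.
Codon 4 TCG (Ser): third position 4-fold.
Codon 5 TCA (Ser): third position 4-fold.
Codon 6 AAT (Asn): third position 2-fold.
Codon 7 CTA (Leu): third position 4-fold.
Codon 8 CTA (Leu): third position 4-fold.
Four-fold degenerate third positions: 6.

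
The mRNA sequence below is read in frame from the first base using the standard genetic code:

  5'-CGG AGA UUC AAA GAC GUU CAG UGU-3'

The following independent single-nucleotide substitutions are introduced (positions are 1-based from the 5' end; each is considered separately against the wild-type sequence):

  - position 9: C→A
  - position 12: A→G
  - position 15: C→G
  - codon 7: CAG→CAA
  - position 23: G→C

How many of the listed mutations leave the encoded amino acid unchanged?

2

Codon 3: UUC (Phe) → UUA (Leu) — missense.
Codon 4: AAA (Lys) → AAG (Lys) — synonymous.
Codon 5: GAC (Asp) → GAG (Glu) — missense.
Codon 7: CAG (Gln) → CAA (Gln) — synonymous.
Codon 8: UGU (Cys) → UCU (Ser) — missense.
Synonymous: 2 of 5.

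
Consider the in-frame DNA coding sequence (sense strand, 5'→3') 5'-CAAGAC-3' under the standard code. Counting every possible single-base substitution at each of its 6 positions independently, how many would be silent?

2

Codon 1 (CAA, Gln): 1 synonymous substitution.
Codon 2 (GAC, Asp): 1 synonymous substitution.
Total: 1 + 1 = 2.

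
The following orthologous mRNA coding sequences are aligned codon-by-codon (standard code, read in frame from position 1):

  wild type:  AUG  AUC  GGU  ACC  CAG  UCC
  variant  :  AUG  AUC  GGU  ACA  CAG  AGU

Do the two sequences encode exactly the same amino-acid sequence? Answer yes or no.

Codon 1: AUG Met / AUG Met — identical.
Codon 2: AUC Ile / AUC Ile — identical.
Codon 3: GGU Gly / GGU Gly — identical.
Codon 4: ACC Thr / ACA Thr — synonymous.
Codon 5: CAG Gln / CAG Gln — identical.
Codon 6: UCC Ser / AGU Ser — synonymous.
Nonsynonymous differences: 0 → same protein.

yes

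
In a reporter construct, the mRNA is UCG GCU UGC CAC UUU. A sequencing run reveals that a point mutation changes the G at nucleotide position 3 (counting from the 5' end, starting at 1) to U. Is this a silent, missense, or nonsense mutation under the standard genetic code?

silent

Position 3 falls in codon 1: UCG → Ser.
After the substitution the codon is UCU → Ser.
Both encode Ser, so the change is synonymous.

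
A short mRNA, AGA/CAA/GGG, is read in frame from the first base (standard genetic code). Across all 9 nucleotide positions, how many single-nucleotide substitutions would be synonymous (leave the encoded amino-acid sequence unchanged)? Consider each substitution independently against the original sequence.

Codon 1 (AGA, Arg): 2 synonymous substitutions.
Codon 2 (CAA, Gln): 1 synonymous substitution.
Codon 3 (GGG, Gly): 3 synonymous substitutions.
Total: 2 + 1 + 3 = 6.

6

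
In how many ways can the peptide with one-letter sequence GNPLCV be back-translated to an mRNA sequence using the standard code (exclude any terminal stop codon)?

Gly: 4 codons.
Asn: 2 codons.
Pro: 4 codons.
Leu: 6 codons.
Cys: 2 codons.
Val: 4 codons.
4 × 2 × 4 × 6 × 2 × 4 = 1536.

1536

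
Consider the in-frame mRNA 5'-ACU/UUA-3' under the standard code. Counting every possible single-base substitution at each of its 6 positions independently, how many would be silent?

5

Codon 1 (ACU, Thr): 3 synonymous substitutions.
Codon 2 (UUA, Leu): 2 synonymous substitutions.
Total: 3 + 2 = 5.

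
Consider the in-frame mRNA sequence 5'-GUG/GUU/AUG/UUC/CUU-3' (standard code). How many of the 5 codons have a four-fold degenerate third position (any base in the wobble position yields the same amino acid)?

Codon 1 GUG (Val): third position 4-fold.
Codon 2 GUU (Val): third position 4-fold.
Codon 3 AUG (Met): third position 1-fold.
Codon 4 UUC (Phe): third position 2-fold.
Codon 5 CUU (Leu): third position 4-fold.
Four-fold degenerate third positions: 3.

3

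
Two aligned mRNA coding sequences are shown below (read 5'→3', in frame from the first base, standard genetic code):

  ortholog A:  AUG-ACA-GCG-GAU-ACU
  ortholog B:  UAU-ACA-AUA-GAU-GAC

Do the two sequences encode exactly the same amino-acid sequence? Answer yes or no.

Codon 1: AUG Met / UAU Tyr — nonsynonymous.
Codon 2: ACA Thr / ACA Thr — identical.
Codon 3: GCG Ala / AUA Ile — nonsynonymous.
Codon 4: GAU Asp / GAU Asp — identical.
Codon 5: ACU Thr / GAC Asp — nonsynonymous.
Nonsynonymous differences: 3 → different protein.

no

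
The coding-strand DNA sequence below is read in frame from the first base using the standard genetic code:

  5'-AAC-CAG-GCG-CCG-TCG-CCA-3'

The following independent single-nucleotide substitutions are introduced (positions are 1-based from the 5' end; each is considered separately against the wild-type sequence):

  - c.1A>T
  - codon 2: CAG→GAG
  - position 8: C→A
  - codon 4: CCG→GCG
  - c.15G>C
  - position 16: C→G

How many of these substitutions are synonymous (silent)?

Codon 1: AAC (Asn) → TAC (Tyr) — missense.
Codon 2: CAG (Gln) → GAG (Glu) — missense.
Codon 3: GCG (Ala) → GAG (Glu) — missense.
Codon 4: CCG (Pro) → GCG (Ala) — missense.
Codon 5: TCG (Ser) → TCC (Ser) — synonymous.
Codon 6: CCA (Pro) → GCA (Ala) — missense.
Synonymous: 1 of 6.

1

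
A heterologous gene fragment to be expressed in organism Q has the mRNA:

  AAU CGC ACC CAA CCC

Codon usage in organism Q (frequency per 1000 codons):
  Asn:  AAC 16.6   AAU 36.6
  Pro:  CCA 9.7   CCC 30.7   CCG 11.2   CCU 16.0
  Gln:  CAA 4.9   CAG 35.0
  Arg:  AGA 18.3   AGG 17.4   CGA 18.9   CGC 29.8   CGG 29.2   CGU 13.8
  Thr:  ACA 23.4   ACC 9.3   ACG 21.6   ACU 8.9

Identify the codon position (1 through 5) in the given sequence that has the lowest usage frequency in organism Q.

4

Codon 1 AAU (Asn): 36.6 per 1000.
Codon 2 CGC (Arg): 29.8 per 1000.
Codon 3 ACC (Thr): 9.3 per 1000.
Codon 4 CAA (Gln): 4.9 per 1000.
Codon 5 CCC (Pro): 30.7 per 1000.
Lowest frequency is 4.9 at codon 4.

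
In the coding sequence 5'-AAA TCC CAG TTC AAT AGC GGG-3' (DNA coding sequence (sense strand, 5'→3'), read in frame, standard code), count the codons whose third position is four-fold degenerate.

Codon 1 AAA (Lys): third position 2-fold.
Codon 2 TCC (Ser): third position 4-fold.
Codon 3 CAG (Gln): third position 2-fold.
Codon 4 TTC (Phe): third position 2-fold.
Codon 5 AAT (Asn): third position 2-fold.
Codon 6 AGC (Ser): third position 2-fold.
Codon 7 GGG (Gly): third position 4-fold.
Four-fold degenerate third positions: 2.

2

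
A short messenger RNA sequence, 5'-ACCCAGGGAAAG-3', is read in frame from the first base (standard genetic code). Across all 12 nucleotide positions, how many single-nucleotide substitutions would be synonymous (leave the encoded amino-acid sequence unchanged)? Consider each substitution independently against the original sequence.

Codon 1 (ACC, Thr): 3 synonymous substitutions.
Codon 2 (CAG, Gln): 1 synonymous substitution.
Codon 3 (GGA, Gly): 3 synonymous substitutions.
Codon 4 (AAG, Lys): 1 synonymous substitution.
Total: 3 + 1 + 3 + 1 = 8.

8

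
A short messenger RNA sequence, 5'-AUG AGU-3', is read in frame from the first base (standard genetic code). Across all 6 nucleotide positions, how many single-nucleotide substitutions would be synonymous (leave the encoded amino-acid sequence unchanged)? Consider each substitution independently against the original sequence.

1

Codon 1 (AUG, Met): 0 synonymous substitutions.
Codon 2 (AGU, Ser): 1 synonymous substitution.
Total: 0 + 1 = 1.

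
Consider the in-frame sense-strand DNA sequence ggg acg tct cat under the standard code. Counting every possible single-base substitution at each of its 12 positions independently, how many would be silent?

10

Codon 1 (GGG, Gly): 3 synonymous substitutions.
Codon 2 (ACG, Thr): 3 synonymous substitutions.
Codon 3 (TCT, Ser): 3 synonymous substitutions.
Codon 4 (CAT, His): 1 synonymous substitution.
Total: 3 + 3 + 3 + 1 = 10.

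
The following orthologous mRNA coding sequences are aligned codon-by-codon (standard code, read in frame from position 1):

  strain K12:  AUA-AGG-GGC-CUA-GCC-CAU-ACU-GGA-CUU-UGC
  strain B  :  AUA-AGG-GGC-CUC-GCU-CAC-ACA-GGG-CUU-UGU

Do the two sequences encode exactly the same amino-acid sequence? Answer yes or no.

Codon 1: AUA Ile / AUA Ile — identical.
Codon 2: AGG Arg / AGG Arg — identical.
Codon 3: GGC Gly / GGC Gly — identical.
Codon 4: CUA Leu / CUC Leu — synonymous.
Codon 5: GCC Ala / GCU Ala — synonymous.
Codon 6: CAU His / CAC His — synonymous.
Codon 7: ACU Thr / ACA Thr — synonymous.
Codon 8: GGA Gly / GGG Gly — synonymous.
Codon 9: CUU Leu / CUU Leu — identical.
Codon 10: UGC Cys / UGU Cys — synonymous.
Nonsynonymous differences: 0 → same protein.

yes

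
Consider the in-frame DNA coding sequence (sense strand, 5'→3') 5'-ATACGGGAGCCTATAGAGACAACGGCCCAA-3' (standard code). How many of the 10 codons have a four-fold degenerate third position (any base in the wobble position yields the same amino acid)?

5

Codon 1 ATA (Ile): third position 3-fold.
Codon 2 CGG (Arg): third position 4-fold.
Codon 3 GAG (Glu): third position 2-fold.
Codon 4 CCT (Pro): third position 4-fold.
Codon 5 ATA (Ile): third position 3-fold.
Codon 6 GAG (Glu): third position 2-fold.
Codon 7 ACA (Thr): third position 4-fold.
Codon 8 ACG (Thr): third position 4-fold.
Codon 9 GCC (Ala): third position 4-fold.
Codon 10 CAA (Gln): third position 2-fold.
Four-fold degenerate third positions: 5.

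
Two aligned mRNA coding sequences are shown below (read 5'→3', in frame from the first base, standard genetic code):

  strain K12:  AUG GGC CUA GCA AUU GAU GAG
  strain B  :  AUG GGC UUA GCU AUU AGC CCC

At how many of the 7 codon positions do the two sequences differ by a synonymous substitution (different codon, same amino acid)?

2

Codon 1: AUG Met / AUG Met — identical.
Codon 2: GGC Gly / GGC Gly — identical.
Codon 3: CUA Leu / UUA Leu — synonymous.
Codon 4: GCA Ala / GCU Ala — synonymous.
Codon 5: AUU Ile / AUU Ile — identical.
Codon 6: GAU Asp / AGC Ser — nonsynonymous.
Codon 7: GAG Glu / CCC Pro — nonsynonymous.
Synonymous differences: 2.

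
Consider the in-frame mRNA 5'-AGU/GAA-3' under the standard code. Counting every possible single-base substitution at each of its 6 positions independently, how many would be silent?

2

Codon 1 (AGU, Ser): 1 synonymous substitution.
Codon 2 (GAA, Glu): 1 synonymous substitution.
Total: 1 + 1 = 2.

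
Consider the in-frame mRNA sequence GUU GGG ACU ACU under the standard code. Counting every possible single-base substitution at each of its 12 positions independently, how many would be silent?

Codon 1 (GUU, Val): 3 synonymous substitutions.
Codon 2 (GGG, Gly): 3 synonymous substitutions.
Codon 3 (ACU, Thr): 3 synonymous substitutions.
Codon 4 (ACU, Thr): 3 synonymous substitutions.
Total: 3 + 3 + 3 + 3 = 12.

12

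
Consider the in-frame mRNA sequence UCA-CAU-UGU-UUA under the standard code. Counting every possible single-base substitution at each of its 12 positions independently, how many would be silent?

Codon 1 (UCA, Ser): 3 synonymous substitutions.
Codon 2 (CAU, His): 1 synonymous substitution.
Codon 3 (UGU, Cys): 1 synonymous substitution.
Codon 4 (UUA, Leu): 2 synonymous substitutions.
Total: 3 + 1 + 1 + 2 = 7.

7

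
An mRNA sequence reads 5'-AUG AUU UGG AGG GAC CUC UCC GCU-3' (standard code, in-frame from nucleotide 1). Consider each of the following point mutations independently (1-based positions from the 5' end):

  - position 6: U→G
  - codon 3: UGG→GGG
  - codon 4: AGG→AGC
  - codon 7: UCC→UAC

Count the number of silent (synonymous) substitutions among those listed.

Codon 2: AUU (Ile) → AUG (Met) — missense.
Codon 3: UGG (Trp) → GGG (Gly) — missense.
Codon 4: AGG (Arg) → AGC (Ser) — missense.
Codon 7: UCC (Ser) → UAC (Tyr) — missense.
Synonymous: 0 of 4.

0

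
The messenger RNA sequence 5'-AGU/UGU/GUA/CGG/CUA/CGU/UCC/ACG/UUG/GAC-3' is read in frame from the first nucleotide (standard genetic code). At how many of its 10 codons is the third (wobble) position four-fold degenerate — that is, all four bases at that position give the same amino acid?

Codon 1 AGU (Ser): third position 2-fold.
Codon 2 UGU (Cys): third position 2-fold.
Codon 3 GUA (Val): third position 4-fold.
Codon 4 CGG (Arg): third position 4-fold.
Codon 5 CUA (Leu): third position 4-fold.
Codon 6 CGU (Arg): third position 4-fold.
Codon 7 UCC (Ser): third position 4-fold.
Codon 8 ACG (Thr): third position 4-fold.
Codon 9 UUG (Leu): third position 2-fold.
Codon 10 GAC (Asp): third position 2-fold.
Four-fold degenerate third positions: 6.

6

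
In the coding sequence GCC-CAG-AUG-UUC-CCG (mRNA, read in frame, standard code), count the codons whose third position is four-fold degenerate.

2

Codon 1 GCC (Ala): third position 4-fold.
Codon 2 CAG (Gln): third position 2-fold.
Codon 3 AUG (Met): third position 1-fold.
Codon 4 UUC (Phe): third position 2-fold.
Codon 5 CCG (Pro): third position 4-fold.
Four-fold degenerate third positions: 2.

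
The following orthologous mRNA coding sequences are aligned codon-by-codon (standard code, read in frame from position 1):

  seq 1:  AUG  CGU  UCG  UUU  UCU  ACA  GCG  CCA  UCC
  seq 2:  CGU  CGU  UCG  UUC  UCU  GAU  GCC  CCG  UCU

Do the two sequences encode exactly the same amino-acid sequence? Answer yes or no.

Codon 1: AUG Met / CGU Arg — nonsynonymous.
Codon 2: CGU Arg / CGU Arg — identical.
Codon 3: UCG Ser / UCG Ser — identical.
Codon 4: UUU Phe / UUC Phe — synonymous.
Codon 5: UCU Ser / UCU Ser — identical.
Codon 6: ACA Thr / GAU Asp — nonsynonymous.
Codon 7: GCG Ala / GCC Ala — synonymous.
Codon 8: CCA Pro / CCG Pro — synonymous.
Codon 9: UCC Ser / UCU Ser — synonymous.
Nonsynonymous differences: 2 → different protein.

no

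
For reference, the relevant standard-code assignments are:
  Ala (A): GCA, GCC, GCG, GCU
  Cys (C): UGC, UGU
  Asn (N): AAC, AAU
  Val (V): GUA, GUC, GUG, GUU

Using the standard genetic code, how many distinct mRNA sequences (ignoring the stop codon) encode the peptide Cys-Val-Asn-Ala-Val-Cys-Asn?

1024

Cys: 2 codons.
Val: 4 codons.
Asn: 2 codons.
Ala: 4 codons.
Val: 4 codons.
Cys: 2 codons.
Asn: 2 codons.
2 × 4 × 2 × 4 × 4 × 2 × 2 = 1024.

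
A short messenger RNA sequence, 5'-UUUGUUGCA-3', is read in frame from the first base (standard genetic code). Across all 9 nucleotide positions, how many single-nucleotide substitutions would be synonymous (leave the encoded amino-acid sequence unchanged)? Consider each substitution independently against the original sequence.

Codon 1 (UUU, Phe): 1 synonymous substitution.
Codon 2 (GUU, Val): 3 synonymous substitutions.
Codon 3 (GCA, Ala): 3 synonymous substitutions.
Total: 1 + 3 + 3 = 7.

7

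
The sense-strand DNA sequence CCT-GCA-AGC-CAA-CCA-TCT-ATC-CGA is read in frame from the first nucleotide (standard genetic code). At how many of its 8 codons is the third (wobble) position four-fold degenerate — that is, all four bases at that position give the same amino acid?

Codon 1 CCT (Pro): third position 4-fold.
Codon 2 GCA (Ala): third position 4-fold.
Codon 3 AGC (Ser): third position 2-fold.
Codon 4 CAA (Gln): third position 2-fold.
Codon 5 CCA (Pro): third position 4-fold.
Codon 6 TCT (Ser): third position 4-fold.
Codon 7 ATC (Ile): third position 3-fold.
Codon 8 CGA (Arg): third position 4-fold.
Four-fold degenerate third positions: 5.

5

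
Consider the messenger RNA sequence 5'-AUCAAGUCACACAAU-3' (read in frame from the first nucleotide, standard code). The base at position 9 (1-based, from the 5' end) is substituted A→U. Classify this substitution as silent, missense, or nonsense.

Position 9 falls in codon 3: UCA → Ser.
After the substitution the codon is UCU → Ser.
Both encode Ser, so the change is synonymous.

silent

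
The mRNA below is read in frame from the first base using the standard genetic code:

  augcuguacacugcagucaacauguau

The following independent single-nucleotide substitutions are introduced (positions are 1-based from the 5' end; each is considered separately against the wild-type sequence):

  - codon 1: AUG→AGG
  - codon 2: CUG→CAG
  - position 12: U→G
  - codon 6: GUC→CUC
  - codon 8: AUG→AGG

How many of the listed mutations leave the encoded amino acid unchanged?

Codon 1: AUG (Met) → AGG (Arg) — missense.
Codon 2: CUG (Leu) → CAG (Gln) — missense.
Codon 4: ACU (Thr) → ACG (Thr) — synonymous.
Codon 6: GUC (Val) → CUC (Leu) — missense.
Codon 8: AUG (Met) → AGG (Arg) — missense.
Synonymous: 1 of 5.

1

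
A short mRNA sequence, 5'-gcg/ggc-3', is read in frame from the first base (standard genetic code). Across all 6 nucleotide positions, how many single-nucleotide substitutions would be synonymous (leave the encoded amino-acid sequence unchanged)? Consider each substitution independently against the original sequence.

Codon 1 (GCG, Ala): 3 synonymous substitutions.
Codon 2 (GGC, Gly): 3 synonymous substitutions.
Total: 3 + 3 = 6.

6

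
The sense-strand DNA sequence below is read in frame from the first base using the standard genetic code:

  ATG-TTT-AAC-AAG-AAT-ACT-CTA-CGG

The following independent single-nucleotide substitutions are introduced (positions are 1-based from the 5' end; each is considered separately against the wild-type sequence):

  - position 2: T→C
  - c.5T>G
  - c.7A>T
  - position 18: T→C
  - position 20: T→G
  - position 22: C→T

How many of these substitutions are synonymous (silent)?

Codon 1: ATG (Met) → ACG (Thr) — missense.
Codon 2: TTT (Phe) → TGT (Cys) — missense.
Codon 3: AAC (Asn) → TAC (Tyr) — missense.
Codon 6: ACT (Thr) → ACC (Thr) — synonymous.
Codon 7: CTA (Leu) → CGA (Arg) — missense.
Codon 8: CGG (Arg) → TGG (Trp) — missense.
Synonymous: 1 of 6.

1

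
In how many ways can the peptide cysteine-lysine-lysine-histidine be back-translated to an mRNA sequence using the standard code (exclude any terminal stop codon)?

16

Cys: 2 codons.
Lys: 2 codons.
Lys: 2 codons.
His: 2 codons.
2 × 2 × 2 × 2 = 16.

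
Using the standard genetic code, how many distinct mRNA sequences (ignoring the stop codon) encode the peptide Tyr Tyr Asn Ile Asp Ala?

192

Tyr: 2 codons.
Tyr: 2 codons.
Asn: 2 codons.
Ile: 3 codons.
Asp: 2 codons.
Ala: 4 codons.
2 × 2 × 2 × 3 × 2 × 4 = 192.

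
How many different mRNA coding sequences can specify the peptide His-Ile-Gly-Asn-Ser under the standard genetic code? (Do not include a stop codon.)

288

His: 2 codons.
Ile: 3 codons.
Gly: 4 codons.
Asn: 2 codons.
Ser: 6 codons.
2 × 3 × 4 × 2 × 6 = 288.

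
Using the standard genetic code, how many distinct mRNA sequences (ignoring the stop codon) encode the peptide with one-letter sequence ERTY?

96

Glu: 2 codons.
Arg: 6 codons.
Thr: 4 codons.
Tyr: 2 codons.
2 × 6 × 4 × 2 = 96.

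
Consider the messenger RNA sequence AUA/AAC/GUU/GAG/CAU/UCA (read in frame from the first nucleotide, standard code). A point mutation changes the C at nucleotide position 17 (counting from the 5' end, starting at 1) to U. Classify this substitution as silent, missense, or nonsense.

Position 17 falls in codon 6: UCA → Ser.
After the substitution the codon is UUA → Leu.
Ser ≠ Leu, so this is a missense mutation.

missense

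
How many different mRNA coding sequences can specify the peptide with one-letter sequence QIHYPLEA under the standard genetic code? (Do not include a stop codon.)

4608

Gln: 2 codons.
Ile: 3 codons.
His: 2 codons.
Tyr: 2 codons.
Pro: 4 codons.
Leu: 6 codons.
Glu: 2 codons.
Ala: 4 codons.
2 × 3 × 2 × 2 × 4 × 6 × 2 × 4 = 4608.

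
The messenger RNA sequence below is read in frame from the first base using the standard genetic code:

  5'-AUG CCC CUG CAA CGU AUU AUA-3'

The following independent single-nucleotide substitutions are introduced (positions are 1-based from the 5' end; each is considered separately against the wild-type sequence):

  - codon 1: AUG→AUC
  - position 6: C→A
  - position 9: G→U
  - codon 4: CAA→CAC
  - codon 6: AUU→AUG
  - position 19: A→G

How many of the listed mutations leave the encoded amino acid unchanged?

2

Codon 1: AUG (Met) → AUC (Ile) — missense.
Codon 2: CCC (Pro) → CCA (Pro) — synonymous.
Codon 3: CUG (Leu) → CUU (Leu) — synonymous.
Codon 4: CAA (Gln) → CAC (His) — missense.
Codon 6: AUU (Ile) → AUG (Met) — missense.
Codon 7: AUA (Ile) → GUA (Val) — missense.
Synonymous: 2 of 6.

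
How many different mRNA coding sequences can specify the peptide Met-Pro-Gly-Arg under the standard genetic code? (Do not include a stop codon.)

96

Met: 1 codon.
Pro: 4 codons.
Gly: 4 codons.
Arg: 6 codons.
1 × 4 × 4 × 6 = 96.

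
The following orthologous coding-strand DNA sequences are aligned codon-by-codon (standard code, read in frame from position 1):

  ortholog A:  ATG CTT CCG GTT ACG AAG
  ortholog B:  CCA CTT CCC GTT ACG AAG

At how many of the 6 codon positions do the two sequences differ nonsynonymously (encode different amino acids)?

Codon 1: ATG Met / CCA Pro — nonsynonymous.
Codon 2: CTT Leu / CTT Leu — identical.
Codon 3: CCG Pro / CCC Pro — synonymous.
Codon 4: GTT Val / GTT Val — identical.
Codon 5: ACG Thr / ACG Thr — identical.
Codon 6: AAG Lys / AAG Lys — identical.
Nonsynonymous differences: 1.

1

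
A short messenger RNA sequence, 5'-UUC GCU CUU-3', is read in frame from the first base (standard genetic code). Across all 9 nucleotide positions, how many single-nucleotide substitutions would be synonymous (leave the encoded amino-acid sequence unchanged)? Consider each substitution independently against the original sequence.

Codon 1 (UUC, Phe): 1 synonymous substitution.
Codon 2 (GCU, Ala): 3 synonymous substitutions.
Codon 3 (CUU, Leu): 3 synonymous substitutions.
Total: 1 + 3 + 3 = 7.

7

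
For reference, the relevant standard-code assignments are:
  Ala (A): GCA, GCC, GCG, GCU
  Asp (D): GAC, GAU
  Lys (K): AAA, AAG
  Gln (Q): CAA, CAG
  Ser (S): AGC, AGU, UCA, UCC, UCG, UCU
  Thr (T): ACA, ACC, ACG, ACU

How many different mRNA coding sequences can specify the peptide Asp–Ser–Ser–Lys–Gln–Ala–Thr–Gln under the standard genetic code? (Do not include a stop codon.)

Asp: 2 codons.
Ser: 6 codons.
Ser: 6 codons.
Lys: 2 codons.
Gln: 2 codons.
Ala: 4 codons.
Thr: 4 codons.
Gln: 2 codons.
2 × 6 × 6 × 2 × 2 × 4 × 4 × 2 = 9216.

9216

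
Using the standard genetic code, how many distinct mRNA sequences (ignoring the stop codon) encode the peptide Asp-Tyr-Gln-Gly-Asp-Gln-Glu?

256

Asp: 2 codons.
Tyr: 2 codons.
Gln: 2 codons.
Gly: 4 codons.
Asp: 2 codons.
Gln: 2 codons.
Glu: 2 codons.
2 × 2 × 2 × 4 × 2 × 2 × 2 = 256.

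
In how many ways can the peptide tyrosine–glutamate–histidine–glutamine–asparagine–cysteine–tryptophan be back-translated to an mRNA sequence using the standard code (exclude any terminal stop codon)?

64

Tyr: 2 codons.
Glu: 2 codons.
His: 2 codons.
Gln: 2 codons.
Asn: 2 codons.
Cys: 2 codons.
Trp: 1 codon.
2 × 2 × 2 × 2 × 2 × 2 × 1 = 64.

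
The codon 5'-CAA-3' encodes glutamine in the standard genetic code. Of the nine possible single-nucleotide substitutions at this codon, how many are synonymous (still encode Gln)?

Position 1: none → 0 synonymous.
Position 2: none → 0 synonymous.
Position 3: CAG → 1 synonymous.
Total: 0 + 0 + 1 = 1.

1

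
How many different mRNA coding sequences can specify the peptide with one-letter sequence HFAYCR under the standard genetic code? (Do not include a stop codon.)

384

His: 2 codons.
Phe: 2 codons.
Ala: 4 codons.
Tyr: 2 codons.
Cys: 2 codons.
Arg: 6 codons.
2 × 2 × 4 × 2 × 2 × 6 = 384.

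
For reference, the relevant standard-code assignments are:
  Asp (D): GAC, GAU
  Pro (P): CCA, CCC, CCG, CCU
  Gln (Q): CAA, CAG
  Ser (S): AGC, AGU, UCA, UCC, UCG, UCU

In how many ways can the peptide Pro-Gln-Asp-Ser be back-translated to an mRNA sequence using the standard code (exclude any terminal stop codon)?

Pro: 4 codons.
Gln: 2 codons.
Asp: 2 codons.
Ser: 6 codons.
4 × 2 × 2 × 6 = 96.

96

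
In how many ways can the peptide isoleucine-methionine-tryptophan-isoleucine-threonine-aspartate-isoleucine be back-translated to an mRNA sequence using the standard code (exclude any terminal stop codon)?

Ile: 3 codons.
Met: 1 codon.
Trp: 1 codon.
Ile: 3 codons.
Thr: 4 codons.
Asp: 2 codons.
Ile: 3 codons.
3 × 1 × 1 × 3 × 4 × 2 × 3 = 216.

216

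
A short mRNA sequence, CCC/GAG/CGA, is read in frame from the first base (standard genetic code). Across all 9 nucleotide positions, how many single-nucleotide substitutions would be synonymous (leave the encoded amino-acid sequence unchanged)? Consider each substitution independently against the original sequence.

8

Codon 1 (CCC, Pro): 3 synonymous substitutions.
Codon 2 (GAG, Glu): 1 synonymous substitution.
Codon 3 (CGA, Arg): 4 synonymous substitutions.
Total: 3 + 1 + 4 = 8.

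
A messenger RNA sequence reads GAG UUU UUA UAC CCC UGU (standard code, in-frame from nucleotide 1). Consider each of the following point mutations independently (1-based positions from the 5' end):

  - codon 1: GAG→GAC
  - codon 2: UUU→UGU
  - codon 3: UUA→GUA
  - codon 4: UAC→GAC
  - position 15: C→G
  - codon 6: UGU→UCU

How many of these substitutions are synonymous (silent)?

Codon 1: GAG (Glu) → GAC (Asp) — missense.
Codon 2: UUU (Phe) → UGU (Cys) — missense.
Codon 3: UUA (Leu) → GUA (Val) — missense.
Codon 4: UAC (Tyr) → GAC (Asp) — missense.
Codon 5: CCC (Pro) → CCG (Pro) — synonymous.
Codon 6: UGU (Cys) → UCU (Ser) — missense.
Synonymous: 1 of 6.

1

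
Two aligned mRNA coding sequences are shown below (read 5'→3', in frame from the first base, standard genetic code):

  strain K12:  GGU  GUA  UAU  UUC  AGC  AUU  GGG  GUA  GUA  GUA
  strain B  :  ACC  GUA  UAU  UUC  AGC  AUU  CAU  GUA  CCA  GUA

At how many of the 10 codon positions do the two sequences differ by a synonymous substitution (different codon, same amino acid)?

Codon 1: GGU Gly / ACC Thr — nonsynonymous.
Codon 2: GUA Val / GUA Val — identical.
Codon 3: UAU Tyr / UAU Tyr — identical.
Codon 4: UUC Phe / UUC Phe — identical.
Codon 5: AGC Ser / AGC Ser — identical.
Codon 6: AUU Ile / AUU Ile — identical.
Codon 7: GGG Gly / CAU His — nonsynonymous.
Codon 8: GUA Val / GUA Val — identical.
Codon 9: GUA Val / CCA Pro — nonsynonymous.
Codon 10: GUA Val / GUA Val — identical.
Synonymous differences: 0.

0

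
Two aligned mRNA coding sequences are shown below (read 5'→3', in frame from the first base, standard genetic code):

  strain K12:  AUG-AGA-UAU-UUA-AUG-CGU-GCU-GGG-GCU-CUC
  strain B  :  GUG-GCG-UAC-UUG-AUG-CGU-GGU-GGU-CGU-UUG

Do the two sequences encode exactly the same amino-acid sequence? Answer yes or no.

no

Codon 1: AUG Met / GUG Val — nonsynonymous.
Codon 2: AGA Arg / GCG Ala — nonsynonymous.
Codon 3: UAU Tyr / UAC Tyr — synonymous.
Codon 4: UUA Leu / UUG Leu — synonymous.
Codon 5: AUG Met / AUG Met — identical.
Codon 6: CGU Arg / CGU Arg — identical.
Codon 7: GCU Ala / GGU Gly — nonsynonymous.
Codon 8: GGG Gly / GGU Gly — synonymous.
Codon 9: GCU Ala / CGU Arg — nonsynonymous.
Codon 10: CUC Leu / UUG Leu — synonymous.
Nonsynonymous differences: 4 → different protein.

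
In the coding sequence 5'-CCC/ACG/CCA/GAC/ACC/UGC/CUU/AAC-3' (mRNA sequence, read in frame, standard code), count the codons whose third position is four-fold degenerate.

5

Codon 1 CCC (Pro): third position 4-fold.
Codon 2 ACG (Thr): third position 4-fold.
Codon 3 CCA (Pro): third position 4-fold.
Codon 4 GAC (Asp): third position 2-fold.
Codon 5 ACC (Thr): third position 4-fold.
Codon 6 UGC (Cys): third position 2-fold.
Codon 7 CUU (Leu): third position 4-fold.
Codon 8 AAC (Asn): third position 2-fold.
Four-fold degenerate third positions: 5.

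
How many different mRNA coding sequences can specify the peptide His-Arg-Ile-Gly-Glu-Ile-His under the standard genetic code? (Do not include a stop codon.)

His: 2 codons.
Arg: 6 codons.
Ile: 3 codons.
Gly: 4 codons.
Glu: 2 codons.
Ile: 3 codons.
His: 2 codons.
2 × 6 × 3 × 4 × 2 × 3 × 2 = 1728.

1728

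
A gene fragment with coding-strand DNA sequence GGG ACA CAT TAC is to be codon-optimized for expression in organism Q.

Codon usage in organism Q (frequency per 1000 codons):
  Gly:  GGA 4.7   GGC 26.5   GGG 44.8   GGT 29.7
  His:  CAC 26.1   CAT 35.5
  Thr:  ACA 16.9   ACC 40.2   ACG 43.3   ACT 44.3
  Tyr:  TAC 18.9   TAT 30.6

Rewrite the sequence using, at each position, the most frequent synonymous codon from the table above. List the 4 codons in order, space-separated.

Codon 1 (Gly): best is GGG at 44.8.
Codon 2 (Thr): best is ACT at 44.3.
Codon 3 (His): best is CAT at 35.5.
Codon 4 (Tyr): best is TAT at 30.6.

GGG ACT CAT TAT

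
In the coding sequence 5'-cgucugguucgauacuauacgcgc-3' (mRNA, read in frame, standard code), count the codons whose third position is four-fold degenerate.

6

Codon 1 CGU (Arg): third position 4-fold.
Codon 2 CUG (Leu): third position 4-fold.
Codon 3 GUU (Val): third position 4-fold.
Codon 4 CGA (Arg): third position 4-fold.
Codon 5 UAC (Tyr): third position 2-fold.
Codon 6 UAU (Tyr): third position 2-fold.
Codon 7 ACG (Thr): third position 4-fold.
Codon 8 CGC (Arg): third position 4-fold.
Four-fold degenerate third positions: 6.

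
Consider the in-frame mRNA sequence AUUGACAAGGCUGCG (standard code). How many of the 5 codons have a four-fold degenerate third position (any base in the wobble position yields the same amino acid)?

Codon 1 AUU (Ile): third position 3-fold.
Codon 2 GAC (Asp): third position 2-fold.
Codon 3 AAG (Lys): third position 2-fold.
Codon 4 GCU (Ala): third position 4-fold.
Codon 5 GCG (Ala): third position 4-fold.
Four-fold degenerate third positions: 2.

2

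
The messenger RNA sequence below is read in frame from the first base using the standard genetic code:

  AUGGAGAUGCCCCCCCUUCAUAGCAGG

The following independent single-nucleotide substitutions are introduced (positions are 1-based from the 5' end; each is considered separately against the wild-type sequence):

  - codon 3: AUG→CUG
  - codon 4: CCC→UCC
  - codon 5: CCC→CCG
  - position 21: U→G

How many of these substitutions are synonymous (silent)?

Codon 3: AUG (Met) → CUG (Leu) — missense.
Codon 4: CCC (Pro) → UCC (Ser) — missense.
Codon 5: CCC (Pro) → CCG (Pro) — synonymous.
Codon 7: CAU (His) → CAG (Gln) — missense.
Synonymous: 1 of 4.

1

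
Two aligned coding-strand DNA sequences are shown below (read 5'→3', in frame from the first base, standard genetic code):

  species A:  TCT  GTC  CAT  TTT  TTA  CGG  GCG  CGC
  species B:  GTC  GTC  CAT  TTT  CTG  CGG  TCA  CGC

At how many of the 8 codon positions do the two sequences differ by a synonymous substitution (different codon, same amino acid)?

Codon 1: TCT Ser / GTC Val — nonsynonymous.
Codon 2: GTC Val / GTC Val — identical.
Codon 3: CAT His / CAT His — identical.
Codon 4: TTT Phe / TTT Phe — identical.
Codon 5: TTA Leu / CTG Leu — synonymous.
Codon 6: CGG Arg / CGG Arg — identical.
Codon 7: GCG Ala / TCA Ser — nonsynonymous.
Codon 8: CGC Arg / CGC Arg — identical.
Synonymous differences: 1.

1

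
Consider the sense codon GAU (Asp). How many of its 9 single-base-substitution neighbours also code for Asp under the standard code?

Position 1: none → 0 synonymous.
Position 2: none → 0 synonymous.
Position 3: GAC → 1 synonymous.
Total: 0 + 0 + 1 = 1.

1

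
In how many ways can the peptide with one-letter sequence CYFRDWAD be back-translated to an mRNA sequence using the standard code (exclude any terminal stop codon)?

768

Cys: 2 codons.
Tyr: 2 codons.
Phe: 2 codons.
Arg: 6 codons.
Asp: 2 codons.
Trp: 1 codon.
Ala: 4 codons.
Asp: 2 codons.
2 × 2 × 2 × 6 × 2 × 1 × 4 × 2 = 768.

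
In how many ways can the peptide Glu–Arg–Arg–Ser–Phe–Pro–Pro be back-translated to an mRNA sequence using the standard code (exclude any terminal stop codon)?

Glu: 2 codons.
Arg: 6 codons.
Arg: 6 codons.
Ser: 6 codons.
Phe: 2 codons.
Pro: 4 codons.
Pro: 4 codons.
2 × 6 × 6 × 6 × 2 × 4 × 4 = 13824.

13824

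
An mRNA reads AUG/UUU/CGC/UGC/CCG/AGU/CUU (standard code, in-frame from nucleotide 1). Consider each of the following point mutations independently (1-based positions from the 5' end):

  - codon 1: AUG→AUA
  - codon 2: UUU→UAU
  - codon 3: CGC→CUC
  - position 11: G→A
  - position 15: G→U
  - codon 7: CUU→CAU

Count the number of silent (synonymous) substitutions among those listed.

Codon 1: AUG (Met) → AUA (Ile) — missense.
Codon 2: UUU (Phe) → UAU (Tyr) — missense.
Codon 3: CGC (Arg) → CUC (Leu) — missense.
Codon 4: UGC (Cys) → UAC (Tyr) — missense.
Codon 5: CCG (Pro) → CCU (Pro) — synonymous.
Codon 7: CUU (Leu) → CAU (His) — missense.
Synonymous: 1 of 6.

1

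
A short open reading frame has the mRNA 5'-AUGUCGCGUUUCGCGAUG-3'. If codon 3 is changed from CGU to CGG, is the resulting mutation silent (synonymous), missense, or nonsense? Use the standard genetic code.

silent

Position 9 falls in codon 3: CGU → Arg.
After the substitution the codon is CGG → Arg.
Both encode Arg, so the change is synonymous.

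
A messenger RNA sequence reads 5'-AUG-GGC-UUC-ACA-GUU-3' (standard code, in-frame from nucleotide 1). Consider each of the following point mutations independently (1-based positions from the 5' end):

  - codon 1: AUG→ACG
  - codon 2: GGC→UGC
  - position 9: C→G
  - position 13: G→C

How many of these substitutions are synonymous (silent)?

0

Codon 1: AUG (Met) → ACG (Thr) — missense.
Codon 2: GGC (Gly) → UGC (Cys) — missense.
Codon 3: UUC (Phe) → UUG (Leu) — missense.
Codon 5: GUU (Val) → CUU (Leu) — missense.
Synonymous: 0 of 4.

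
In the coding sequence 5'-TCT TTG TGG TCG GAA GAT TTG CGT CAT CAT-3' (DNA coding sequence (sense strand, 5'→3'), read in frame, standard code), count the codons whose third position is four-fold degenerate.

3

Codon 1 TCT (Ser): third position 4-fold.
Codon 2 TTG (Leu): third position 2-fold.
Codon 3 TGG (Trp): third position 1-fold.
Codon 4 TCG (Ser): third position 4-fold.
Codon 5 GAA (Glu): third position 2-fold.
Codon 6 GAT (Asp): third position 2-fold.
Codon 7 TTG (Leu): third position 2-fold.
Codon 8 CGT (Arg): third position 4-fold.
Codon 9 CAT (His): third position 2-fold.
Codon 10 CAT (His): third position 2-fold.
Four-fold degenerate third positions: 3.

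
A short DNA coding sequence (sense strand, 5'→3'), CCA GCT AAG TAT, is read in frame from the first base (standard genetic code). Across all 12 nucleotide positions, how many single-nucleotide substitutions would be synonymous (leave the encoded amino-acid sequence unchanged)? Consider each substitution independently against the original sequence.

8

Codon 1 (CCA, Pro): 3 synonymous substitutions.
Codon 2 (GCT, Ala): 3 synonymous substitutions.
Codon 3 (AAG, Lys): 1 synonymous substitution.
Codon 4 (TAT, Tyr): 1 synonymous substitution.
Total: 3 + 3 + 1 + 1 = 8.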